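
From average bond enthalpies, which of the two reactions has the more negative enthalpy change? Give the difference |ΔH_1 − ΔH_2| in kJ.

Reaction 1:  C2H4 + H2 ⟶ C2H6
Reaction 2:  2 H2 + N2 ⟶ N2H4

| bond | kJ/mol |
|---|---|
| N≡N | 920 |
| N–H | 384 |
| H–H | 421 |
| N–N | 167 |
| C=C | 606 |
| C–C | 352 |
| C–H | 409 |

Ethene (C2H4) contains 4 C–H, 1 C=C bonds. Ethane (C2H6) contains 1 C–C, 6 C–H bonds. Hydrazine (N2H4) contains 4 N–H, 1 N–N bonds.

Reaction 1, by 202 kJ

Reaction 1:
  Bonds broken (reactants):
    C–H: 4 × 409 = 1636
    C=C: 1 × 606 = 606
    H–H: 1 × 421 = 421
    Σ(broken) = 2663 kJ
  Bonds formed (products):
    C–C: 1 × 352 = 352
    C–H: 6 × 409 = 2454
    Σ(formed) = 2806 kJ
  ΔH_1 = 2663 − 2806 = −143 kJ
Reaction 2:
  Bonds broken (reactants):
    H–H: 2 × 421 = 842
    N≡N: 1 × 920 = 920
    Σ(broken) = 1762 kJ
  Bonds formed (products):
    N–H: 4 × 384 = 1536
    N–N: 1 × 167 = 167
    Σ(formed) = 1703 kJ
  ΔH_2 = 1762 − 1703 = +59 kJ
ΔH_1 − ΔH_2 = −202 kJ, so reaction 1 has the more negative ΔH; |ΔH_1 − ΔH_2| = 202 kJ.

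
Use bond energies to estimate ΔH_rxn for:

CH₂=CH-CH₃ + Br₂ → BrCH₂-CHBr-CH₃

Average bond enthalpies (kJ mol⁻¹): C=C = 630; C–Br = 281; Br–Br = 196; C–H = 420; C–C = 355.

ΔH ≈ −91 kJ

Bonds broken (reactants):
  Br–Br: 1 × 196 = 196
  C–C: 1 × 355 = 355
  C–H: 6 × 420 = 2520
  C=C: 1 × 630 = 630
  Σ(broken) = 3701 kJ
Bonds formed (products):
  C–Br: 2 × 281 = 562
  C–C: 2 × 355 = 710
  C–H: 6 × 420 = 2520
  Σ(formed) = 3792 kJ
ΔH = Σ(broken) − Σ(formed) = 3701 − 3792 = −91 kJ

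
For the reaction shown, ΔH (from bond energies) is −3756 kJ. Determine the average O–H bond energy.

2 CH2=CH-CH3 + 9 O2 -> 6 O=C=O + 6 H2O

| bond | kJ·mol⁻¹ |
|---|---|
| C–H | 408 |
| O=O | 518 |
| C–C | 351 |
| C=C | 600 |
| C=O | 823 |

D(O–H) ≈ 445 kJ/mol

Let D be the O–H bond energy.
Σ(broken) = 2×351 + 12×408 + 2×600 + 9×518 = 11460
Σ(formed) = 12×823 + 12×D = 9876 + 12D
ΔH = Σ(broken) − Σ(formed) = (11460) − (9876 + 12D) = +1584 − 12D
Setting this equal to −3756 kJ gives 12D = 5340, so D = 445 kJ/mol.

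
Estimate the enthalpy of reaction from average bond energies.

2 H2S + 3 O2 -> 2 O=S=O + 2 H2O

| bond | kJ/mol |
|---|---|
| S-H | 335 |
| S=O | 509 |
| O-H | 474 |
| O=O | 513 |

Bonds broken (reactants):
  O=O: 3 × 513 = 1539
  S-H: 4 × 335 = 1340
  Σ(broken) = 2879 kJ
Bonds formed (products):
  O-H: 4 × 474 = 1896
  S=O: 4 × 509 = 2036
  Σ(formed) = 3932 kJ
ΔH = Σ(broken) − Σ(formed) = 2879 − 3932 = −1053 kJ

ΔH ≈ −1053 kJ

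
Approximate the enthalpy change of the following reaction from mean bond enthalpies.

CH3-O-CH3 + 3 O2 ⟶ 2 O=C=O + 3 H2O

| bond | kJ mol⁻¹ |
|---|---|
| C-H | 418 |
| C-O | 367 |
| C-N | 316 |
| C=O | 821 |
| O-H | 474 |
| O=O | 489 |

ΔH ≈ −1419 kJ

Bonds broken (reactants):
  C-H: 6 × 418 = 2508
  C-O: 2 × 367 = 734
  O=O: 3 × 489 = 1467
  Σ(broken) = 4709 kJ
Bonds formed (products):
  C=O: 4 × 821 = 3284
  O-H: 6 × 474 = 2844
  Σ(formed) = 6128 kJ
ΔH = Σ(broken) − Σ(formed) = 4709 − 6128 = −1419 kJ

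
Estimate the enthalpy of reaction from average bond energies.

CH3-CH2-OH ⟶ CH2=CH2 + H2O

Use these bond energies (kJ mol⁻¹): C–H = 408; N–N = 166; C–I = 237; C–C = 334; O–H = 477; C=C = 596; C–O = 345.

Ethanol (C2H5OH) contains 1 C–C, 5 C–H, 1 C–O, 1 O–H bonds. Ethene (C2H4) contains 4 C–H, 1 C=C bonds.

Bonds broken (reactants):
  C–C: 1 × 334 = 334
  C–H: 5 × 408 = 2040
  C–O: 1 × 345 = 345
  O–H: 1 × 477 = 477
  Σ(broken) = 3196 kJ
Bonds formed (products):
  C–H: 4 × 408 = 1632
  C=C: 1 × 596 = 596
  O–H: 2 × 477 = 954
  Σ(formed) = 3182 kJ
ΔH = Σ(broken) − Σ(formed) = 3196 − 3182 = +14 kJ

ΔH ≈ +14 kJ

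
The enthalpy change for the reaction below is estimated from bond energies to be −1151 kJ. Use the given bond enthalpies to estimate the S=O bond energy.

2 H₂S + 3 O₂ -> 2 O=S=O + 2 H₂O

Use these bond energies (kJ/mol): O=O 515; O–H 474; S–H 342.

Let D be the S=O bond energy.
Σ(broken) = 3×515 + 4×342 = 2913
Σ(formed) = 4×474 + 4×D = 1896 + 4D
ΔH = Σ(broken) − Σ(formed) = (2913) − (1896 + 4D) = +1017 − 4D
Setting this equal to −1151 kJ gives 4D = 2168, so D = 542 kJ/mol.

D(S=O) ≈ 542 kJ/mol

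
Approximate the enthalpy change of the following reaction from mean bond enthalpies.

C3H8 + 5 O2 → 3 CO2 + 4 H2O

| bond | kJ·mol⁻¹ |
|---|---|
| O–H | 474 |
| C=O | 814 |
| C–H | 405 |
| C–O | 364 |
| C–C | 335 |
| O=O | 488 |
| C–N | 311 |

Bonds broken (reactants):
  C–C: 2 × 335 = 670
  C–H: 8 × 405 = 3240
  O=O: 5 × 488 = 2440
  Σ(broken) = 6350 kJ
Bonds formed (products):
  C=O: 6 × 814 = 4884
  O–H: 8 × 474 = 3792
  Σ(formed) = 8676 kJ
ΔH = Σ(broken) − Σ(formed) = 6350 − 8676 = −2326 kJ

ΔH ≈ −2326 kJ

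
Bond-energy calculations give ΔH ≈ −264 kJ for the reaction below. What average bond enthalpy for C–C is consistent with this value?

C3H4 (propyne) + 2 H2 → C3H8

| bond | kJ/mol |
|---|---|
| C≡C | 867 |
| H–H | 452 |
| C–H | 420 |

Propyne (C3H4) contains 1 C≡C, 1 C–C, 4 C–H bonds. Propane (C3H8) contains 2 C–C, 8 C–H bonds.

Let D be the C–C bond energy.
Σ(broken) = 1×867 + 1×D + 4×420 + 2×452 = 3451 + D
Σ(formed) = 2×D + 8×420 = 3360 + 2D
ΔH = Σ(broken) − Σ(formed) = (3451 + D) − (3360 + 2D) = +91 − D
Setting this equal to −264 kJ gives D = 355 kJ/mol.

D(C–C) ≈ 355 kJ/mol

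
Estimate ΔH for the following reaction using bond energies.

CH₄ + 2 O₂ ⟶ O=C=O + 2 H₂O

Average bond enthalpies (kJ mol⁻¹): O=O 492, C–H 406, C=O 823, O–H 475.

Bonds broken (reactants):
  C–H: 4 × 406 = 1624
  O=O: 2 × 492 = 984
  Σ(broken) = 2608 kJ
Bonds formed (products):
  C=O: 2 × 823 = 1646
  O–H: 4 × 475 = 1900
  Σ(formed) = 3546 kJ
ΔH = Σ(broken) − Σ(formed) = 2608 − 3546 = −938 kJ

ΔH ≈ −938 kJ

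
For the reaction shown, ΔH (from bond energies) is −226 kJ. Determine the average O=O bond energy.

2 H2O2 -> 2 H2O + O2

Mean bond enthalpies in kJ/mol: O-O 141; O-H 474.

D(O=O) ≈ 508 kJ/mol

Let D be the O=O bond energy.
Σ(broken) = 4×474 + 2×141 = 2178
Σ(formed) = 4×474 + 1×D = 1896 + D
ΔH = Σ(broken) − Σ(formed) = (2178) − (1896 + D) = +282 − D
Setting this equal to −226 kJ gives D = 508 kJ/mol.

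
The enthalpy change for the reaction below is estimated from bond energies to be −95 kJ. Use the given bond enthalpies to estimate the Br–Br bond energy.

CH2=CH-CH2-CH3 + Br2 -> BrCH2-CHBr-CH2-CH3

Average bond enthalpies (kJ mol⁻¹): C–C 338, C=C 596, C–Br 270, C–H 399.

Let D be the Br–Br bond energy.
Σ(broken) = 1×D + 2×338 + 8×399 + 1×596 = 4464 + D
Σ(formed) = 2×270 + 3×338 + 8×399 = 4746
ΔH = Σ(broken) − Σ(formed) = (4464 + D) − (4746) = −282 + D
Setting this equal to −95 kJ gives D = 187 kJ/mol.

D(Br–Br) ≈ 187 kJ/mol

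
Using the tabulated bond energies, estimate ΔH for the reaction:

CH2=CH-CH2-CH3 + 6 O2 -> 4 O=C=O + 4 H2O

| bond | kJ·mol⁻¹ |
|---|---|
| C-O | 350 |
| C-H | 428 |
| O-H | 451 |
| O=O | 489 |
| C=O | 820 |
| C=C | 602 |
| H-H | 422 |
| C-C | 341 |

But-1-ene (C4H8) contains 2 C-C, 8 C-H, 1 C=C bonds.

Bonds broken (reactants):
  C-C: 2 × 341 = 682
  C-H: 8 × 428 = 3424
  C=C: 1 × 602 = 602
  O=O: 6 × 489 = 2934
  Σ(broken) = 7642 kJ
Bonds formed (products):
  C=O: 8 × 820 = 6560
  O-H: 8 × 451 = 3608
  Σ(formed) = 10168 kJ
ΔH = Σ(broken) − Σ(formed) = 7642 − 10168 = −2526 kJ

ΔH ≈ −2526 kJ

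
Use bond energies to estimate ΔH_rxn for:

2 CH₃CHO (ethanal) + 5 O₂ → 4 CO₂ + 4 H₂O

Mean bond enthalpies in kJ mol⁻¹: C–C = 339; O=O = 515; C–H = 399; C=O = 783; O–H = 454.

ΔH ≈ −1885 kJ

Bonds broken (reactants):
  C–C: 2 × 339 = 678
  C–H: 8 × 399 = 3192
  C=O: 2 × 783 = 1566
  O=O: 5 × 515 = 2575
  Σ(broken) = 8011 kJ
Bonds formed (products):
  C=O: 8 × 783 = 6264
  O–H: 8 × 454 = 3632
  Σ(formed) = 9896 kJ
ΔH = Σ(broken) − Σ(formed) = 8011 − 9896 = −1885 kJ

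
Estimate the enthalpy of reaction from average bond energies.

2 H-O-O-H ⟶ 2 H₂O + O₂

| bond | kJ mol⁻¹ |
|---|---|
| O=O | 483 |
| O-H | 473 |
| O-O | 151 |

Bonds broken (reactants):
  O-H: 4 × 473 = 1892
  O-O: 2 × 151 = 302
  Σ(broken) = 2194 kJ
Bonds formed (products):
  O-H: 4 × 473 = 1892
  O=O: 1 × 483 = 483
  Σ(formed) = 2375 kJ
ΔH = Σ(broken) − Σ(formed) = 2194 − 2375 = −181 kJ

ΔH ≈ −181 kJ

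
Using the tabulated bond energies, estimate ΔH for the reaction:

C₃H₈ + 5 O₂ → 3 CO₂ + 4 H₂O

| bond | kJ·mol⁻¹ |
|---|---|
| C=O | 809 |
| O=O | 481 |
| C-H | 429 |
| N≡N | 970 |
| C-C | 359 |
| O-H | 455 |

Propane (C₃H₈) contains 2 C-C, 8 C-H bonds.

ΔH ≈ −1939 kJ

Bonds broken (reactants):
  C-C: 2 × 359 = 718
  C-H: 8 × 429 = 3432
  O=O: 5 × 481 = 2405
  Σ(broken) = 6555 kJ
Bonds formed (products):
  C=O: 6 × 809 = 4854
  O-H: 8 × 455 = 3640
  Σ(formed) = 8494 kJ
ΔH = Σ(broken) − Σ(formed) = 6555 − 8494 = −1939 kJ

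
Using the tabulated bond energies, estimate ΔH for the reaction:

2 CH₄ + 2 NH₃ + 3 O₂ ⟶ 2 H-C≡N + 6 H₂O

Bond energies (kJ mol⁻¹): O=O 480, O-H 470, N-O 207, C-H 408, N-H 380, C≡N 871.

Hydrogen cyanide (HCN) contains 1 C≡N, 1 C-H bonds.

ΔH ≈ −1214 kJ

Bonds broken (reactants):
  C-H: 8 × 408 = 3264
  N-H: 6 × 380 = 2280
  O=O: 3 × 480 = 1440
  Σ(broken) = 6984 kJ
Bonds formed (products):
  C≡N: 2 × 871 = 1742
  C-H: 2 × 408 = 816
  O-H: 12 × 470 = 5640
  Σ(formed) = 8198 kJ
ΔH = Σ(broken) − Σ(formed) = 6984 − 8198 = −1214 kJ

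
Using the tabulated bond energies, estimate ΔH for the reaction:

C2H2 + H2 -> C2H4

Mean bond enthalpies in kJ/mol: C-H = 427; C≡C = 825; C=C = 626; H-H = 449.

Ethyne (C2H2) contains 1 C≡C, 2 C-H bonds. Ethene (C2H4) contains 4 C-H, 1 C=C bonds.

ΔH ≈ −206 kJ

Bonds broken (reactants):
  C≡C: 1 × 825 = 825
  C-H: 2 × 427 = 854
  H-H: 1 × 449 = 449
  Σ(broken) = 2128 kJ
Bonds formed (products):
  C-H: 4 × 427 = 1708
  C=C: 1 × 626 = 626
  Σ(formed) = 2334 kJ
ΔH = Σ(broken) − Σ(formed) = 2128 − 2334 = −206 kJ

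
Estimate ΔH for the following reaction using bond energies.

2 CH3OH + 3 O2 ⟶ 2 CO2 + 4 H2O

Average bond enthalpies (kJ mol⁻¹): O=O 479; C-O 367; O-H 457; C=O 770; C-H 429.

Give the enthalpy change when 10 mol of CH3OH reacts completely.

Bonds broken (reactants):
  C-H: 6 × 429 = 2574
  C-O: 2 × 367 = 734
  O-H: 2 × 457 = 914
  O=O: 3 × 479 = 1437
  Σ(broken) = 5659 kJ
Bonds formed (products):
  C=O: 4 × 770 = 3080
  O-H: 8 × 457 = 3656
  Σ(formed) = 6736 kJ
ΔH = Σ(broken) − Σ(formed) = 5659 − 6736 = −1077 kJ
For 5× the reaction as written: 5 × (−1077) = −5385 kJ

ΔH = −5385 kJ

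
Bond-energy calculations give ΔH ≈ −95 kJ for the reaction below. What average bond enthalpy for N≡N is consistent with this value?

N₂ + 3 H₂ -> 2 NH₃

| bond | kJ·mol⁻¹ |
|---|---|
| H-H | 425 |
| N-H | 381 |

Let D be the N≡N bond energy.
Σ(broken) = 3×425 + 1×D = 1275 + D
Σ(formed) = 6×381 = 2286
ΔH = Σ(broken) − Σ(formed) = (1275 + D) − (2286) = −1011 + D
Setting this equal to −95 kJ gives D = 916 kJ/mol.

D(N≡N) ≈ 916 kJ/mol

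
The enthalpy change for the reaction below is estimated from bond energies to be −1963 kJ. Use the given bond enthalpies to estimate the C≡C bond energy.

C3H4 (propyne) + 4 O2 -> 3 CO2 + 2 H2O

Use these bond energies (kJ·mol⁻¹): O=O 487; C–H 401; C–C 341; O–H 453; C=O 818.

Let D be the C≡C bond energy.
Σ(broken) = 1×D + 1×341 + 4×401 + 4×487 = 3893 + D
Σ(formed) = 6×818 + 4×453 = 6720
ΔH = Σ(broken) − Σ(formed) = (3893 + D) − (6720) = −2827 + D
Setting this equal to −1963 kJ gives D = 864 kJ/mol.

D(C≡C) ≈ 864 kJ/mol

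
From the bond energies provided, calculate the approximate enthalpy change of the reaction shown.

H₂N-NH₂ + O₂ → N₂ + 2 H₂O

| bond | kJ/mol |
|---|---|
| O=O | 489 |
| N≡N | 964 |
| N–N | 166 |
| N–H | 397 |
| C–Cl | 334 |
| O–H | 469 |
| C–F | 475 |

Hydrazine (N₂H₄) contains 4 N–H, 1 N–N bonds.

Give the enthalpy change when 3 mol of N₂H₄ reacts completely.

ΔH = −1791 kJ

Bonds broken (reactants):
  N–H: 4 × 397 = 1588
  N–N: 1 × 166 = 166
  O=O: 1 × 489 = 489
  Σ(broken) = 2243 kJ
Bonds formed (products):
  N≡N: 1 × 964 = 964
  O–H: 4 × 469 = 1876
  Σ(formed) = 2840 kJ
ΔH = Σ(broken) − Σ(formed) = 2243 − 2840 = −597 kJ
For 3× the reaction as written: 3 × (−597) = −1791 kJ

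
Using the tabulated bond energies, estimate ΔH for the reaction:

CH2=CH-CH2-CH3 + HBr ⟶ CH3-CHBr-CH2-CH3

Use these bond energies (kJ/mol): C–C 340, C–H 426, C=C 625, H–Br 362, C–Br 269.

ΔH ≈ −48 kJ

Bonds broken (reactants):
  C–C: 2 × 340 = 680
  C–H: 8 × 426 = 3408
  C=C: 1 × 625 = 625
  H–Br: 1 × 362 = 362
  Σ(broken) = 5075 kJ
Bonds formed (products):
  C–Br: 1 × 269 = 269
  C–C: 3 × 340 = 1020
  C–H: 9 × 426 = 3834
  Σ(formed) = 5123 kJ
ΔH = Σ(broken) − Σ(formed) = 5075 − 5123 = −48 kJ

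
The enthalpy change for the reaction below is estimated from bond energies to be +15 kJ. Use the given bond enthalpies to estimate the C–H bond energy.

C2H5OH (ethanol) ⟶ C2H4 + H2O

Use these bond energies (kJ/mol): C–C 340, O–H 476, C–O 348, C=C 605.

D(C–H) ≈ 408 kJ/mol

Let D be the C–H bond energy.
Σ(broken) = 1×340 + 5×D + 1×348 + 1×476 = 1164 + 5D
Σ(formed) = 4×D + 1×605 + 2×476 = 1557 + 4D
ΔH = Σ(broken) − Σ(formed) = (1164 + 5D) − (1557 + 4D) = −393 + D
Setting this equal to +15 kJ gives D = 408 kJ/mol.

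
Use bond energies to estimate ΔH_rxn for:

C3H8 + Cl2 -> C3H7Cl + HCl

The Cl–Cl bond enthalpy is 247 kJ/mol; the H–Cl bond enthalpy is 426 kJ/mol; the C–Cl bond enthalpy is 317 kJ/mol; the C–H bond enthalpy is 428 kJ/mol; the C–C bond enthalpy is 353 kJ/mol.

Bonds broken (reactants):
  C–C: 2 × 353 = 706
  C–H: 8 × 428 = 3424
  Cl–Cl: 1 × 247 = 247
  Σ(broken) = 4377 kJ
Bonds formed (products):
  C–C: 2 × 353 = 706
  C–Cl: 1 × 317 = 317
  C–H: 7 × 428 = 2996
  H–Cl: 1 × 426 = 426
  Σ(formed) = 4445 kJ
ΔH = Σ(broken) − Σ(formed) = 4377 − 4445 = −68 kJ

ΔH ≈ −68 kJ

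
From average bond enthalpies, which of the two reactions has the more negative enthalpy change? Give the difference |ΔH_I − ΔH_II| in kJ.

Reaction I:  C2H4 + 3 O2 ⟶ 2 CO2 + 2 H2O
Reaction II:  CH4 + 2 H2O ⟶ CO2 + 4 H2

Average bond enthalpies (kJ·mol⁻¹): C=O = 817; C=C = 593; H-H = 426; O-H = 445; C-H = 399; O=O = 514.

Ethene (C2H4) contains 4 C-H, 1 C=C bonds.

Reaction I:
  Bonds broken (reactants):
    C-H: 4 × 399 = 1596
    C=C: 1 × 593 = 593
    O=O: 3 × 514 = 1542
    Σ(broken) = 3731 kJ
  Bonds formed (products):
    C=O: 4 × 817 = 3268
    O-H: 4 × 445 = 1780
    Σ(formed) = 5048 kJ
  ΔH_I = 3731 − 5048 = −1317 kJ
Reaction II:
  Bonds broken (reactants):
    C-H: 4 × 399 = 1596
    O-H: 4 × 445 = 1780
    Σ(broken) = 3376 kJ
  Bonds formed (products):
    C=O: 2 × 817 = 1634
    H-H: 4 × 426 = 1704
    Σ(formed) = 3338 kJ
  ΔH_II = 3376 − 3338 = +38 kJ
ΔH_I − ΔH_II = −1355 kJ, so reaction I has the more negative ΔH; |ΔH_I − ΔH_II| = 1355 kJ.

Reaction I, by 1355 kJ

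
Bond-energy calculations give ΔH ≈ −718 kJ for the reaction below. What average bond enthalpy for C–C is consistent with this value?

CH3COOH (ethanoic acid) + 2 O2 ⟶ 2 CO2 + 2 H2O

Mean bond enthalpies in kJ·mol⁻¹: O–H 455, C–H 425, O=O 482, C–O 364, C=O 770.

Let D be the C–C bond energy.
Σ(broken) = 1×D + 3×425 + 1×364 + 1×770 + 1×455 + 2×482 = 3828 + D
Σ(formed) = 4×770 + 4×455 = 4900
ΔH = Σ(broken) − Σ(formed) = (3828 + D) − (4900) = −1072 + D
Setting this equal to −718 kJ gives D = 354 kJ/mol.

D(C–C) ≈ 354 kJ/mol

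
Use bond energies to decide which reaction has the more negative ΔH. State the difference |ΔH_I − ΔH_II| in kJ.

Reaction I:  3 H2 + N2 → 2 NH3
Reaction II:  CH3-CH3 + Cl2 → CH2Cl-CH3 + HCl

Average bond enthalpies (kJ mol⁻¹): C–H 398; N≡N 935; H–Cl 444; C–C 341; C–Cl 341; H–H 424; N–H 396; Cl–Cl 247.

Reaction I:
  Bonds broken (reactants):
    H–H: 3 × 424 = 1272
    N≡N: 1 × 935 = 935
    Σ(broken) = 2207 kJ
  Bonds formed (products):
    N–H: 6 × 396 = 2376
    Σ(formed) = 2376 kJ
  ΔH_I = 2207 − 2376 = −169 kJ
Reaction II:
  Bonds broken (reactants):
    C–C: 1 × 341 = 341
    C–H: 6 × 398 = 2388
    Cl–Cl: 1 × 247 = 247
    Σ(broken) = 2976 kJ
  Bonds formed (products):
    C–C: 1 × 341 = 341
    C–Cl: 1 × 341 = 341
    C–H: 5 × 398 = 1990
    H–Cl: 1 × 444 = 444
    Σ(formed) = 3116 kJ
  ΔH_II = 2976 − 3116 = −140 kJ
ΔH_I − ΔH_II = −29 kJ, so reaction I has the more negative ΔH; |ΔH_I − ΔH_II| = 29 kJ.

Reaction I, by 29 kJ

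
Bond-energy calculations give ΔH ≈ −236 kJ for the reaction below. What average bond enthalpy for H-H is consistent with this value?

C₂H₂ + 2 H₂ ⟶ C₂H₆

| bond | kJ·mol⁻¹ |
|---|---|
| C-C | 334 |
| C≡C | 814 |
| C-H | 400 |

D(H-H) ≈ 442 kJ/mol

Let D be the H-H bond energy.
Σ(broken) = 1×814 + 2×400 + 2×D = 1614 + 2D
Σ(formed) = 1×334 + 6×400 = 2734
ΔH = Σ(broken) − Σ(formed) = (1614 + 2D) − (2734) = −1120 + 2D
Setting this equal to −236 kJ gives 2D = 884, so D = 442 kJ/mol.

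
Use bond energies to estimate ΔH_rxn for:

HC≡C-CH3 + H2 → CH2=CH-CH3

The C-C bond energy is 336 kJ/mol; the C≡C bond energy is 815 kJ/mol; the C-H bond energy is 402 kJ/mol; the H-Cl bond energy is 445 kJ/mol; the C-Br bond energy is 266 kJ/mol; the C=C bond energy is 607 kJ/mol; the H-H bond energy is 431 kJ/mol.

ΔH ≈ −165 kJ

Bonds broken (reactants):
  C≡C: 1 × 815 = 815
  C-C: 1 × 336 = 336
  C-H: 4 × 402 = 1608
  H-H: 1 × 431 = 431
  Σ(broken) = 3190 kJ
Bonds formed (products):
  C-C: 1 × 336 = 336
  C-H: 6 × 402 = 2412
  C=C: 1 × 607 = 607
  Σ(formed) = 3355 kJ
ΔH = Σ(broken) − Σ(formed) = 3190 − 3355 = −165 kJ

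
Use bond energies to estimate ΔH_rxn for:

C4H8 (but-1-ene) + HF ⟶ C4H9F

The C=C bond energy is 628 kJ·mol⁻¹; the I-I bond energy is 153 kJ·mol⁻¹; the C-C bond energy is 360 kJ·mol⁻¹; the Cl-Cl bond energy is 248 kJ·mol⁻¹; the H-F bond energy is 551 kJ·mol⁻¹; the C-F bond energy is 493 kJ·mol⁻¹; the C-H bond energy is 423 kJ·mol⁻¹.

ΔH ≈ −97 kJ

Bonds broken (reactants):
  C-C: 2 × 360 = 720
  C-H: 8 × 423 = 3384
  C=C: 1 × 628 = 628
  H-F: 1 × 551 = 551
  Σ(broken) = 5283 kJ
Bonds formed (products):
  C-C: 3 × 360 = 1080
  C-F: 1 × 493 = 493
  C-H: 9 × 423 = 3807
  Σ(formed) = 5380 kJ
ΔH = Σ(broken) − Σ(formed) = 5283 − 5380 = −97 kJ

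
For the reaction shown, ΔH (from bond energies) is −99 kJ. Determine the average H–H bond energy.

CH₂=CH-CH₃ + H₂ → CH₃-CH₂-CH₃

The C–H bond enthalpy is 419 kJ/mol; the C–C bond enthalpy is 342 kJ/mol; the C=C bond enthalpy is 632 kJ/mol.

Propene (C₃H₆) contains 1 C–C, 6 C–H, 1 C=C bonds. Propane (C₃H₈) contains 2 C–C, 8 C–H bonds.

D(H–H) ≈ 449 kJ/mol

Let D be the H–H bond energy.
Σ(broken) = 1×342 + 6×419 + 1×632 + 1×D = 3488 + D
Σ(formed) = 2×342 + 8×419 = 4036
ΔH = Σ(broken) − Σ(formed) = (3488 + D) − (4036) = −548 + D
Setting this equal to −99 kJ gives D = 449 kJ/mol.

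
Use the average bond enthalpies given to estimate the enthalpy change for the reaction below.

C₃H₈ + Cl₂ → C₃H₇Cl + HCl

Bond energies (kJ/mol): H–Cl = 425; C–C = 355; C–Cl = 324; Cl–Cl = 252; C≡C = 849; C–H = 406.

Bonds broken (reactants):
  C–C: 2 × 355 = 710
  C–H: 8 × 406 = 3248
  Cl–Cl: 1 × 252 = 252
  Σ(broken) = 4210 kJ
Bonds formed (products):
  C–C: 2 × 355 = 710
  C–Cl: 1 × 324 = 324
  C–H: 7 × 406 = 2842
  H–Cl: 1 × 425 = 425
  Σ(formed) = 4301 kJ
ΔH = Σ(broken) − Σ(formed) = 4210 − 4301 = −91 kJ

ΔH ≈ −91 kJ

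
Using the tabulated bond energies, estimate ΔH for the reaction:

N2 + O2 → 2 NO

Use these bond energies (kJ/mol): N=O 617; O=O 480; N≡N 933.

Bonds broken (reactants):
  N≡N: 1 × 933 = 933
  O=O: 1 × 480 = 480
  Σ(broken) = 1413 kJ
Bonds formed (products):
  N=O: 2 × 617 = 1234
  Σ(formed) = 1234 kJ
ΔH = Σ(broken) − Σ(formed) = 1413 − 1234 = +179 kJ

ΔH ≈ +179 kJ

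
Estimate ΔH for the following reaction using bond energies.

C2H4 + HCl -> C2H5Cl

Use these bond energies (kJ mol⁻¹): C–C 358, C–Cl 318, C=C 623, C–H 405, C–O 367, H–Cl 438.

ΔH ≈ −20 kJ

Bonds broken (reactants):
  C–H: 4 × 405 = 1620
  C=C: 1 × 623 = 623
  H–Cl: 1 × 438 = 438
  Σ(broken) = 2681 kJ
Bonds formed (products):
  C–C: 1 × 358 = 358
  C–Cl: 1 × 318 = 318
  C–H: 5 × 405 = 2025
  Σ(formed) = 2701 kJ
ΔH = Σ(broken) − Σ(formed) = 2681 − 2701 = −20 kJ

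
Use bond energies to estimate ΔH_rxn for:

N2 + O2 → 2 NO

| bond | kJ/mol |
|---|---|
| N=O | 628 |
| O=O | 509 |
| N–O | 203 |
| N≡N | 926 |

ΔH ≈ +179 kJ

Bonds broken (reactants):
  N≡N: 1 × 926 = 926
  O=O: 1 × 509 = 509
  Σ(broken) = 1435 kJ
Bonds formed (products):
  N=O: 2 × 628 = 1256
  Σ(formed) = 1256 kJ
ΔH = Σ(broken) − Σ(formed) = 1435 − 1256 = +179 kJ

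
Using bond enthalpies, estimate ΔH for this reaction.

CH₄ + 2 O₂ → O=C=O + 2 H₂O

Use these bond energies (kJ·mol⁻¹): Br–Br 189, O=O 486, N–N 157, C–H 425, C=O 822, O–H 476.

Bonds broken (reactants):
  C–H: 4 × 425 = 1700
  O=O: 2 × 486 = 972
  Σ(broken) = 2672 kJ
Bonds formed (products):
  C=O: 2 × 822 = 1644
  O–H: 4 × 476 = 1904
  Σ(formed) = 3548 kJ
ΔH = Σ(broken) − Σ(formed) = 2672 − 3548 = −876 kJ

ΔH ≈ −876 kJ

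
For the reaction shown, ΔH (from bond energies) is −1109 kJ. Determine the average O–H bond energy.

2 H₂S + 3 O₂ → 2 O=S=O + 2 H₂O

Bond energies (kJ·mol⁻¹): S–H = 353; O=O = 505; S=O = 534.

Let D be the O–H bond energy.
Σ(broken) = 3×505 + 4×353 = 2927
Σ(formed) = 4×D + 4×534 = 2136 + 4D
ΔH = Σ(broken) − Σ(formed) = (2927) − (2136 + 4D) = +791 − 4D
Setting this equal to −1109 kJ gives 4D = 1900, so D = 475 kJ/mol.

D(O–H) ≈ 475 kJ/mol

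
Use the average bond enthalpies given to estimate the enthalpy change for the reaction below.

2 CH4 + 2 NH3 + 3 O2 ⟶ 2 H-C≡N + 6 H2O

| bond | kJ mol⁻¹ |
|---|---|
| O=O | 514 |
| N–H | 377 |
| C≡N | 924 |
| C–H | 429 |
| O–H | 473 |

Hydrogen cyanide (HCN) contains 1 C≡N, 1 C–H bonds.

ΔH ≈ −1146 kJ

Bonds broken (reactants):
  C–H: 8 × 429 = 3432
  N–H: 6 × 377 = 2262
  O=O: 3 × 514 = 1542
  Σ(broken) = 7236 kJ
Bonds formed (products):
  C≡N: 2 × 924 = 1848
  C–H: 2 × 429 = 858
  O–H: 12 × 473 = 5676
  Σ(formed) = 8382 kJ
ΔH = Σ(broken) − Σ(formed) = 7236 − 8382 = −1146 kJ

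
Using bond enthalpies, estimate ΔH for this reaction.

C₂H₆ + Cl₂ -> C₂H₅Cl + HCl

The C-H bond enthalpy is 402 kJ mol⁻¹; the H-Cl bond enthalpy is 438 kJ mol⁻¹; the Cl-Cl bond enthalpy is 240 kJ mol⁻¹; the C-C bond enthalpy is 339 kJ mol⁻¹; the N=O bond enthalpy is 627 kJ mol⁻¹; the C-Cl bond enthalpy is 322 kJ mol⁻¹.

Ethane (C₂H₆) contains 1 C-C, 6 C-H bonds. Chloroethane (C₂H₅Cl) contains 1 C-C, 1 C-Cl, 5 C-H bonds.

Bonds broken (reactants):
  C-C: 1 × 339 = 339
  C-H: 6 × 402 = 2412
  Cl-Cl: 1 × 240 = 240
  Σ(broken) = 2991 kJ
Bonds formed (products):
  C-C: 1 × 339 = 339
  C-Cl: 1 × 322 = 322
  C-H: 5 × 402 = 2010
  H-Cl: 1 × 438 = 438
  Σ(formed) = 3109 kJ
ΔH = Σ(broken) − Σ(formed) = 2991 − 3109 = −118 kJ

ΔH ≈ −118 kJ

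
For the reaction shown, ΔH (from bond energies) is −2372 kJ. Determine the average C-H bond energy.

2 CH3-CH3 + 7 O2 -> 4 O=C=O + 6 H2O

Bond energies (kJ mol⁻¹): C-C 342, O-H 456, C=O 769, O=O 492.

D(C-H) ≈ 427 kJ/mol

Let D be the C-H bond energy.
Σ(broken) = 2×342 + 12×D + 7×492 = 4128 + 12D
Σ(formed) = 8×769 + 12×456 = 11624
ΔH = Σ(broken) − Σ(formed) = (4128 + 12D) − (11624) = −7496 + 12D
Setting this equal to −2372 kJ gives 12D = 5124, so D = 427 kJ/mol.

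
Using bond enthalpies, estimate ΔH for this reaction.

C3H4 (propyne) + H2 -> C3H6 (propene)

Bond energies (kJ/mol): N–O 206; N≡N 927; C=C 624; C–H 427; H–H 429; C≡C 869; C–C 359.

ΔH ≈ −180 kJ

Bonds broken (reactants):
  C≡C: 1 × 869 = 869
  C–C: 1 × 359 = 359
  C–H: 4 × 427 = 1708
  H–H: 1 × 429 = 429
  Σ(broken) = 3365 kJ
Bonds formed (products):
  C–C: 1 × 359 = 359
  C–H: 6 × 427 = 2562
  C=C: 1 × 624 = 624
  Σ(formed) = 3545 kJ
ΔH = Σ(broken) − Σ(formed) = 3365 − 3545 = −180 kJ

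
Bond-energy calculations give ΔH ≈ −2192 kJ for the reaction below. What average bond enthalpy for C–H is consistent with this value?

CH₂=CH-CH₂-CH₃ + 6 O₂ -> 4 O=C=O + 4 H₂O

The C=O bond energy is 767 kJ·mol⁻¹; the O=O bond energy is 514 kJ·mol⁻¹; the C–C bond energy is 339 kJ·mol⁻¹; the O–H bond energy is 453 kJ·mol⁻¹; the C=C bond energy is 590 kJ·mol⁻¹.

Let D be the C–H bond energy.
Σ(broken) = 2×339 + 8×D + 1×590 + 6×514 = 4352 + 8D
Σ(formed) = 8×767 + 8×453 = 9760
ΔH = Σ(broken) − Σ(formed) = (4352 + 8D) − (9760) = −5408 + 8D
Setting this equal to −2192 kJ gives 8D = 3216, so D = 402 kJ/mol.

D(C–H) ≈ 402 kJ/mol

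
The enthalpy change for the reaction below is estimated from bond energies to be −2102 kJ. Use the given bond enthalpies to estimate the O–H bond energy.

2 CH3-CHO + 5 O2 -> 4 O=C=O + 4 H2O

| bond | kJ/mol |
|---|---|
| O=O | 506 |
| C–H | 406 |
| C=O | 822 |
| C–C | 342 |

D(O–H) ≈ 454 kJ/mol

Let D be the O–H bond energy.
Σ(broken) = 2×342 + 8×406 + 2×822 + 5×506 = 8106
Σ(formed) = 8×822 + 8×D = 6576 + 8D
ΔH = Σ(broken) − Σ(formed) = (8106) − (6576 + 8D) = +1530 − 8D
Setting this equal to −2102 kJ gives 8D = 3632, so D = 454 kJ/mol.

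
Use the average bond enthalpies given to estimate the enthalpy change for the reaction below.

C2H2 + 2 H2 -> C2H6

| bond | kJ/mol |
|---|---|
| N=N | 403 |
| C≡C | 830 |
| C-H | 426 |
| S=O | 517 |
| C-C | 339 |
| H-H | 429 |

Bonds broken (reactants):
  C≡C: 1 × 830 = 830
  C-H: 2 × 426 = 852
  H-H: 2 × 429 = 858
  Σ(broken) = 2540 kJ
Bonds formed (products):
  C-C: 1 × 339 = 339
  C-H: 6 × 426 = 2556
  Σ(formed) = 2895 kJ
ΔH = Σ(broken) − Σ(formed) = 2540 − 2895 = −355 kJ

ΔH ≈ −355 kJ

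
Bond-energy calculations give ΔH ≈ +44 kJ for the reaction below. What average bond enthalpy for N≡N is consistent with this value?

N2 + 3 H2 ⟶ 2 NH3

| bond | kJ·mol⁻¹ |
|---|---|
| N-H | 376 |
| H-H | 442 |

Let D be the N≡N bond energy.
Σ(broken) = 3×442 + 1×D = 1326 + D
Σ(formed) = 6×376 = 2256
ΔH = Σ(broken) − Σ(formed) = (1326 + D) − (2256) = −930 + D
Setting this equal to +44 kJ gives D = 974 kJ/mol.

D(N≡N) ≈ 974 kJ/mol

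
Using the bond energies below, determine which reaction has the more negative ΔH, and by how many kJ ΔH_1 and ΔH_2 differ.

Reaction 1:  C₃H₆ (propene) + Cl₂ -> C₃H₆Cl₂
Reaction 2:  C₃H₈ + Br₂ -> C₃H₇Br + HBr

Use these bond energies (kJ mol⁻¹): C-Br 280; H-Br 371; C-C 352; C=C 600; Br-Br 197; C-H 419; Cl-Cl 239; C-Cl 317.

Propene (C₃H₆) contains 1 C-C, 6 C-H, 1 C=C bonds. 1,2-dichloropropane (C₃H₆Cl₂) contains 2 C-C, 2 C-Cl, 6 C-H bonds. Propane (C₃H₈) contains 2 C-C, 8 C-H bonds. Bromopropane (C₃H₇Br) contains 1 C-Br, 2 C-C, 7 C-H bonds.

Reaction 1, by 112 kJ

Reaction 1:
  Bonds broken (reactants):
    C-C: 1 × 352 = 352
    C-H: 6 × 419 = 2514
    C=C: 1 × 600 = 600
    Cl-Cl: 1 × 239 = 239
    Σ(broken) = 3705 kJ
  Bonds formed (products):
    C-C: 2 × 352 = 704
    C-Cl: 2 × 317 = 634
    C-H: 6 × 419 = 2514
    Σ(formed) = 3852 kJ
  ΔH_1 = 3705 − 3852 = −147 kJ
Reaction 2:
  Bonds broken (reactants):
    Br-Br: 1 × 197 = 197
    C-C: 2 × 352 = 704
    C-H: 8 × 419 = 3352
    Σ(broken) = 4253 kJ
  Bonds formed (products):
    C-Br: 1 × 280 = 280
    C-C: 2 × 352 = 704
    C-H: 7 × 419 = 2933
    H-Br: 1 × 371 = 371
    Σ(formed) = 4288 kJ
  ΔH_2 = 4253 − 4288 = −35 kJ
ΔH_1 − ΔH_2 = −112 kJ, so reaction 1 has the more negative ΔH; |ΔH_1 − ΔH_2| = 112 kJ.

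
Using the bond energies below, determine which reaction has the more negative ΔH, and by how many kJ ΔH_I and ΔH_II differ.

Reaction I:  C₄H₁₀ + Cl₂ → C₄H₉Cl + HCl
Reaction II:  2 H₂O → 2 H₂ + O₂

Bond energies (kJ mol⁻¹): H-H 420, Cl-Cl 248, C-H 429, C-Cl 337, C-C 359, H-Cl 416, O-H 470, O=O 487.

Reaction I, by 629 kJ

Reaction I:
  Bonds broken (reactants):
    C-C: 3 × 359 = 1077
    C-H: 10 × 429 = 4290
    Cl-Cl: 1 × 248 = 248
    Σ(broken) = 5615 kJ
  Bonds formed (products):
    C-C: 3 × 359 = 1077
    C-Cl: 1 × 337 = 337
    C-H: 9 × 429 = 3861
    H-Cl: 1 × 416 = 416
    Σ(formed) = 5691 kJ
  ΔH_I = 5615 − 5691 = −76 kJ
Reaction II:
  Bonds broken (reactants):
    O-H: 4 × 470 = 1880
    Σ(broken) = 1880 kJ
  Bonds formed (products):
    H-H: 2 × 420 = 840
    O=O: 1 × 487 = 487
    Σ(formed) = 1327 kJ
  ΔH_II = 1880 − 1327 = +553 kJ
ΔH_I − ΔH_II = −629 kJ, so reaction I has the more negative ΔH; |ΔH_I − ΔH_II| = 629 kJ.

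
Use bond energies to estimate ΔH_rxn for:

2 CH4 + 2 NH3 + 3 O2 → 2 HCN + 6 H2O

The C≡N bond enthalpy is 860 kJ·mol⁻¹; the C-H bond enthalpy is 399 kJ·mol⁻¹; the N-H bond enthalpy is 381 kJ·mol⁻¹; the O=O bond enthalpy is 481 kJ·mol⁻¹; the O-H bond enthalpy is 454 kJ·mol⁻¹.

Bonds broken (reactants):
  C-H: 8 × 399 = 3192
  N-H: 6 × 381 = 2286
  O=O: 3 × 481 = 1443
  Σ(broken) = 6921 kJ
Bonds formed (products):
  C≡N: 2 × 860 = 1720
  C-H: 2 × 399 = 798
  O-H: 12 × 454 = 5448
  Σ(formed) = 7966 kJ
ΔH = Σ(broken) − Σ(formed) = 6921 − 7966 = −1045 kJ

ΔH ≈ −1045 kJ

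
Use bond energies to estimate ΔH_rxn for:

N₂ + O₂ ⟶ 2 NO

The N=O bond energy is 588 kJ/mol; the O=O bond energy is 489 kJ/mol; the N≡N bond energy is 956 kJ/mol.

ΔH ≈ +269 kJ

Bonds broken (reactants):
  N≡N: 1 × 956 = 956
  O=O: 1 × 489 = 489
  Σ(broken) = 1445 kJ
Bonds formed (products):
  N=O: 2 × 588 = 1176
  Σ(formed) = 1176 kJ
ΔH = Σ(broken) − Σ(formed) = 1445 − 1176 = +269 kJ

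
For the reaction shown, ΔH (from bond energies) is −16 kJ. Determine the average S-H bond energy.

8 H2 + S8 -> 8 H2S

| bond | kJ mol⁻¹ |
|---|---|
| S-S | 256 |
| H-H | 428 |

D(S-H) ≈ 343 kJ/mol

Let D be the S-H bond energy.
Σ(broken) = 8×428 + 8×256 = 5472
Σ(formed) = 16×D = 16D
ΔH = Σ(broken) − Σ(formed) = (5472) − (16D) = +5472 − 16D
Setting this equal to −16 kJ gives 16D = 5488, so D = 343 kJ/mol.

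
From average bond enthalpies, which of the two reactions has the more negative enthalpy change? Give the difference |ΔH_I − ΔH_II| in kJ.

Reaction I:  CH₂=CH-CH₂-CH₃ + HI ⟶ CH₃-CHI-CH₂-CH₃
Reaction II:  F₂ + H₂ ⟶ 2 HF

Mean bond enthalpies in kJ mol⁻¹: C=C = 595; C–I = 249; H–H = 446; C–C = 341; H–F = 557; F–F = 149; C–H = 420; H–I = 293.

Reaction I:
  Bonds broken (reactants):
    C–C: 2 × 341 = 682
    C–H: 8 × 420 = 3360
    C=C: 1 × 595 = 595
    H–I: 1 × 293 = 293
    Σ(broken) = 4930 kJ
  Bonds formed (products):
    C–C: 3 × 341 = 1023
    C–H: 9 × 420 = 3780
    C–I: 1 × 249 = 249
    Σ(formed) = 5052 kJ
  ΔH_I = 4930 − 5052 = −122 kJ
Reaction II:
  Bonds broken (reactants):
    F–F: 1 × 149 = 149
    H–H: 1 × 446 = 446
    Σ(broken) = 595 kJ
  Bonds formed (products):
    H–F: 2 × 557 = 1114
    Σ(formed) = 1114 kJ
  ΔH_II = 595 − 1114 = −519 kJ
ΔH_I − ΔH_II = +397 kJ, so reaction II has the more negative ΔH; |ΔH_I − ΔH_II| = 397 kJ.

Reaction II, by 397 kJ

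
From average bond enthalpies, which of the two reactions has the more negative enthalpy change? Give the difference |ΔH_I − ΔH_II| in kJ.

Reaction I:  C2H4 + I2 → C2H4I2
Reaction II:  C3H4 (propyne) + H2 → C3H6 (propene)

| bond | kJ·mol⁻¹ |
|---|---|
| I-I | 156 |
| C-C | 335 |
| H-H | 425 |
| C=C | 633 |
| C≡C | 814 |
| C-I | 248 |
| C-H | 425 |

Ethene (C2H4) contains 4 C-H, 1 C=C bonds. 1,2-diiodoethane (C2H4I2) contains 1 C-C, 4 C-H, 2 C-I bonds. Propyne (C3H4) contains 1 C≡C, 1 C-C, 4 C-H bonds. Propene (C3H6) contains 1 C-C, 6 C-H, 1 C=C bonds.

Reaction II, by 202 kJ

Reaction I:
  Bonds broken (reactants):
    C-H: 4 × 425 = 1700
    C=C: 1 × 633 = 633
    I-I: 1 × 156 = 156
    Σ(broken) = 2489 kJ
  Bonds formed (products):
    C-C: 1 × 335 = 335
    C-H: 4 × 425 = 1700
    C-I: 2 × 248 = 496
    Σ(formed) = 2531 kJ
  ΔH_I = 2489 − 2531 = −42 kJ
Reaction II:
  Bonds broken (reactants):
    C≡C: 1 × 814 = 814
    C-C: 1 × 335 = 335
    C-H: 4 × 425 = 1700
    H-H: 1 × 425 = 425
    Σ(broken) = 3274 kJ
  Bonds formed (products):
    C-C: 1 × 335 = 335
    C-H: 6 × 425 = 2550
    C=C: 1 × 633 = 633
    Σ(formed) = 3518 kJ
  ΔH_II = 3274 − 3518 = −244 kJ
ΔH_I − ΔH_II = +202 kJ, so reaction II has the more negative ΔH; |ΔH_I − ΔH_II| = 202 kJ.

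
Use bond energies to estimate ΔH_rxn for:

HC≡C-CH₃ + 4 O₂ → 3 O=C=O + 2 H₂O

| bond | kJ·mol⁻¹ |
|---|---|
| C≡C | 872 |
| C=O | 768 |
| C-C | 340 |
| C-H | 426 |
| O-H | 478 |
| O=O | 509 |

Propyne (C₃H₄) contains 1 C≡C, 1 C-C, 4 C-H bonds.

ΔH ≈ −1568 kJ

Bonds broken (reactants):
  C≡C: 1 × 872 = 872
  C-C: 1 × 340 = 340
  C-H: 4 × 426 = 1704
  O=O: 4 × 509 = 2036
  Σ(broken) = 4952 kJ
Bonds formed (products):
  C=O: 6 × 768 = 4608
  O-H: 4 × 478 = 1912
  Σ(formed) = 6520 kJ
ΔH = Σ(broken) − Σ(formed) = 4952 − 6520 = −1568 kJ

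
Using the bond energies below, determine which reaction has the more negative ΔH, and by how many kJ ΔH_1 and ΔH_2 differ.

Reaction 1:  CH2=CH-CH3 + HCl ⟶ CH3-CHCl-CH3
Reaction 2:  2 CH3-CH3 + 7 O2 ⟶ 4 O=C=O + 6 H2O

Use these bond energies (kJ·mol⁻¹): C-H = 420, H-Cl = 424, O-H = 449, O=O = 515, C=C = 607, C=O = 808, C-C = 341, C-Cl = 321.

Reaction 1:
  Bonds broken (reactants):
    C-C: 1 × 341 = 341
    C-H: 6 × 420 = 2520
    C=C: 1 × 607 = 607
    H-Cl: 1 × 424 = 424
    Σ(broken) = 3892 kJ
  Bonds formed (products):
    C-C: 2 × 341 = 682
    C-Cl: 1 × 321 = 321
    C-H: 7 × 420 = 2940
    Σ(formed) = 3943 kJ
  ΔH_1 = 3892 − 3943 = −51 kJ
Reaction 2:
  Bonds broken (reactants):
    C-C: 2 × 341 = 682
    C-H: 12 × 420 = 5040
    O=O: 7 × 515 = 3605
    Σ(broken) = 9327 kJ
  Bonds formed (products):
    C=O: 8 × 808 = 6464
    O-H: 12 × 449 = 5388
    Σ(formed) = 11852 kJ
  ΔH_2 = 9327 − 11852 = −2525 kJ
ΔH_1 − ΔH_2 = +2474 kJ, so reaction 2 has the more negative ΔH; |ΔH_1 − ΔH_2| = 2474 kJ.

Reaction 2, by 2474 kJ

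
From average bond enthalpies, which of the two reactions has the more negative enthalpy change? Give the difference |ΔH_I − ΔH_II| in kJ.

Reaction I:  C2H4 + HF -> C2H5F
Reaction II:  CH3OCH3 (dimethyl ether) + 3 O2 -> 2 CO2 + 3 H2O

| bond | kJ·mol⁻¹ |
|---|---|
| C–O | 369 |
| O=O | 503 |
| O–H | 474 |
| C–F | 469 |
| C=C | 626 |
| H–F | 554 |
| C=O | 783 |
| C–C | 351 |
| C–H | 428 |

Reaction II, by 1093 kJ

Reaction I:
  Bonds broken (reactants):
    C–H: 4 × 428 = 1712
    C=C: 1 × 626 = 626
    H–F: 1 × 554 = 554
    Σ(broken) = 2892 kJ
  Bonds formed (products):
    C–C: 1 × 351 = 351
    C–F: 1 × 469 = 469
    C–H: 5 × 428 = 2140
    Σ(formed) = 2960 kJ
  ΔH_I = 2892 − 2960 = −68 kJ
Reaction II:
  Bonds broken (reactants):
    C–H: 6 × 428 = 2568
    C–O: 2 × 369 = 738
    O=O: 3 × 503 = 1509
    Σ(broken) = 4815 kJ
  Bonds formed (products):
    C=O: 4 × 783 = 3132
    O–H: 6 × 474 = 2844
    Σ(formed) = 5976 kJ
  ΔH_II = 4815 − 5976 = −1161 kJ
ΔH_I − ΔH_II = +1093 kJ, so reaction II has the more negative ΔH; |ΔH_I − ΔH_II| = 1093 kJ.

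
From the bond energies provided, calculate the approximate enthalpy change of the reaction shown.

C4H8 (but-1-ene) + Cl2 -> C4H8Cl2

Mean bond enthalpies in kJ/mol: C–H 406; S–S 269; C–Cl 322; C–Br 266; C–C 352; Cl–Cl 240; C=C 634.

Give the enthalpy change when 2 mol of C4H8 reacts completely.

ΔH = −244 kJ

Bonds broken (reactants):
  C–C: 2 × 352 = 704
  C–H: 8 × 406 = 3248
  C=C: 1 × 634 = 634
  Cl–Cl: 1 × 240 = 240
  Σ(broken) = 4826 kJ
Bonds formed (products):
  C–C: 3 × 352 = 1056
  C–Cl: 2 × 322 = 644
  C–H: 8 × 406 = 3248
  Σ(formed) = 4948 kJ
ΔH = Σ(broken) − Σ(formed) = 4826 − 4948 = −122 kJ
For 2× the reaction as written: 2 × (−122) = −244 kJ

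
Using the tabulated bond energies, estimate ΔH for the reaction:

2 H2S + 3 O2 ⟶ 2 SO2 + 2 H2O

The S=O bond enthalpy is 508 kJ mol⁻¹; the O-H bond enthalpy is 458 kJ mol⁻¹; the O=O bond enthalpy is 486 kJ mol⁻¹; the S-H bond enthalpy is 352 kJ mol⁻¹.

Bonds broken (reactants):
  O=O: 3 × 486 = 1458
  S-H: 4 × 352 = 1408
  Σ(broken) = 2866 kJ
Bonds formed (products):
  O-H: 4 × 458 = 1832
  S=O: 4 × 508 = 2032
  Σ(formed) = 3864 kJ
ΔH = Σ(broken) − Σ(formed) = 2866 − 3864 = −998 kJ

ΔH ≈ −998 kJ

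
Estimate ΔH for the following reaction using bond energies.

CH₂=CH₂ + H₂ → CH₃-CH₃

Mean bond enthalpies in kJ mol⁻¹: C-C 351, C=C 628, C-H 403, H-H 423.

ΔH ≈ −106 kJ

Bonds broken (reactants):
  C-H: 4 × 403 = 1612
  C=C: 1 × 628 = 628
  H-H: 1 × 423 = 423
  Σ(broken) = 2663 kJ
Bonds formed (products):
  C-C: 1 × 351 = 351
  C-H: 6 × 403 = 2418
  Σ(formed) = 2769 kJ
ΔH = Σ(broken) − Σ(formed) = 2663 − 2769 = −106 kJ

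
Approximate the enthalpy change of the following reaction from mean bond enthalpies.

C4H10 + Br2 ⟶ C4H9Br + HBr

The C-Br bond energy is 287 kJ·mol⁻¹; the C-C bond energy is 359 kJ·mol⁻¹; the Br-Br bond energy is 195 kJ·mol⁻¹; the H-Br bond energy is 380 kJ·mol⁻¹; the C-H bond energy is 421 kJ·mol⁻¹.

ΔH ≈ −51 kJ

Bonds broken (reactants):
  Br-Br: 1 × 195 = 195
  C-C: 3 × 359 = 1077
  C-H: 10 × 421 = 4210
  Σ(broken) = 5482 kJ
Bonds formed (products):
  C-Br: 1 × 287 = 287
  C-C: 3 × 359 = 1077
  C-H: 9 × 421 = 3789
  H-Br: 1 × 380 = 380
  Σ(formed) = 5533 kJ
ΔH = Σ(broken) − Σ(formed) = 5482 − 5533 = −51 kJ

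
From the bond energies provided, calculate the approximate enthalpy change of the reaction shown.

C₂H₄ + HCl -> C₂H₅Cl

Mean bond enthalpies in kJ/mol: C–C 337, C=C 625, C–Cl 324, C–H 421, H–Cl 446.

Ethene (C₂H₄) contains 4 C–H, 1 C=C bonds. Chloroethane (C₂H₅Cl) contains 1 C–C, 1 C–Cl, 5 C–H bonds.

Bonds broken (reactants):
  C–H: 4 × 421 = 1684
  C=C: 1 × 625 = 625
  H–Cl: 1 × 446 = 446
  Σ(broken) = 2755 kJ
Bonds formed (products):
  C–C: 1 × 337 = 337
  C–Cl: 1 × 324 = 324
  C–H: 5 × 421 = 2105
  Σ(formed) = 2766 kJ
ΔH = Σ(broken) − Σ(formed) = 2755 − 2766 = −11 kJ

ΔH ≈ −11 kJ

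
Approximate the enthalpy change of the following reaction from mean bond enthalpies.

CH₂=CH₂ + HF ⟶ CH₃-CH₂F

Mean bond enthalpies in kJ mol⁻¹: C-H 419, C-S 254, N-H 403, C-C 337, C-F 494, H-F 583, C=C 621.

Bonds broken (reactants):
  C-H: 4 × 419 = 1676
  C=C: 1 × 621 = 621
  H-F: 1 × 583 = 583
  Σ(broken) = 2880 kJ
Bonds formed (products):
  C-C: 1 × 337 = 337
  C-F: 1 × 494 = 494
  C-H: 5 × 419 = 2095
  Σ(formed) = 2926 kJ
ΔH = Σ(broken) − Σ(formed) = 2880 − 2926 = −46 kJ

ΔH ≈ −46 kJ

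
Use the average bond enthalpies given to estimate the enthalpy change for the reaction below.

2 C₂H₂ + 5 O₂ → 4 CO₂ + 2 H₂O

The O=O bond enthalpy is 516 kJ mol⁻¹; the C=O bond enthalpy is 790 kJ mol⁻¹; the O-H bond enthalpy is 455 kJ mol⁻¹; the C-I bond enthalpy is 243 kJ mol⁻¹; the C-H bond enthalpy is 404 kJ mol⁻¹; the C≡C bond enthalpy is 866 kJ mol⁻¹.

ΔH ≈ −2212 kJ

Bonds broken (reactants):
  C≡C: 2 × 866 = 1732
  C-H: 4 × 404 = 1616
  O=O: 5 × 516 = 2580
  Σ(broken) = 5928 kJ
Bonds formed (products):
  C=O: 8 × 790 = 6320
  O-H: 4 × 455 = 1820
  Σ(formed) = 8140 kJ
ΔH = Σ(broken) − Σ(formed) = 5928 − 8140 = −2212 kJ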